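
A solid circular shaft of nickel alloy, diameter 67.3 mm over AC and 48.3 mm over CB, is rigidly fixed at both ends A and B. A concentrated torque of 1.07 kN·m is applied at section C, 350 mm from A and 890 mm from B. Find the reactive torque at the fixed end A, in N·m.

969 N·m

Compatibility: T_A·a/J_AC = T_B·b/J_CB with T_A + T_B = T₀.
J_AC = 2.01×10^-6 m⁴, J_CB = 5.34×10^-7 m⁴, so T_A = T₀·(J_AC/a)/((J_AC/a)+(J_CB/b)) = 968.9 N·m, T_B = 101.1 N·m.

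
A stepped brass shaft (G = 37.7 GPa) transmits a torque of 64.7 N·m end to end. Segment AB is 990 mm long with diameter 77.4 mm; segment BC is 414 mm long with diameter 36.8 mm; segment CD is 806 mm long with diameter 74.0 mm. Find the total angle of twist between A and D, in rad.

0.00490 rad

J_AB = π(0.0774)⁴/32 = 3.52×10^-6 m⁴; J_BC = π(0.0368)⁴/32 = 1.80×10^-7 m⁴; J_CD = π(0.0740)⁴/32 = 2.94×10^-6 m⁴.
θ = (T/G)·Σ L_i/J_i = (64.70/37.7×10⁹)·(0.990/3.52×10^-6 + 0.414/1.80×10^-7 + 0.806/2.94×10^-6) = 4.898×10^-3 rad.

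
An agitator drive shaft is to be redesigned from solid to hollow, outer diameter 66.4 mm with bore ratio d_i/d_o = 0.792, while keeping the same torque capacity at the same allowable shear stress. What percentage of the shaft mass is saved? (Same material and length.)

Equal τ_max and T ⇒ the solid shaft needs d_s³ = d_o³(1−k⁴), so d_s = 66.4·(1−0.792⁴)^(1/3) = 56.21 mm.
Area ratio A_h/A_s = d_o²(1−k²)/d_s² = (1−k²)/(1−k⁴)^(2/3) = 0.5202.
Mass saving = 1 − 0.5202 = 48.0 %.

48.0 %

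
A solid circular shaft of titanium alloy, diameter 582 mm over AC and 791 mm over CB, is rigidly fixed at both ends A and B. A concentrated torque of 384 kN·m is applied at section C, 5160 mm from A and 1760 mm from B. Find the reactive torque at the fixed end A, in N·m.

Compatibility: T_A·a/J_AC = T_B·b/J_CB with T_A + T_B = T₀.
J_AC = 0.0113 m⁴, J_CB = 0.0384 m⁴, so T_A = T₀·(J_AC/a)/((J_AC/a)+(J_CB/b)) = 34900 N·m, T_B = 349100 N·m.

34900 N·m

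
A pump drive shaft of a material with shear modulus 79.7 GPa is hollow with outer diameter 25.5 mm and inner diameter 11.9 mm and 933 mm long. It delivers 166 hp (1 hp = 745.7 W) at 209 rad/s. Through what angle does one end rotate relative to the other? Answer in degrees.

ω = 209 rad/s, so T = P/ω = 166×745.7 / 209.0 = 592.3 N·m.
J = π(d_o⁴ − d_i⁴)/32 = π(0.0255⁴ − 0.0119⁴)/32 = 3.954×10^-8 m⁴.
θ = T·L/(G·J) = 592.3 × 0.933 / (79.7×10⁹ × 3.954×10^-8) = 0.1753 rad.

10.0°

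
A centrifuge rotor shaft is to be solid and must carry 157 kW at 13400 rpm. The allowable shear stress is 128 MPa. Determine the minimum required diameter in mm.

16.5 mm

ω = 2π·13400/60 = 1403 rad/s, so T = P/ω = 157×10³ / 1403 = 111.9 N·m.
For a solid shaft τ_max = 16T/(πd³), so d = (16T/(π τ_allow))^(1/3) = (16·111.9/(π·1.28×10^8))^(1/3) = 0.01645 m.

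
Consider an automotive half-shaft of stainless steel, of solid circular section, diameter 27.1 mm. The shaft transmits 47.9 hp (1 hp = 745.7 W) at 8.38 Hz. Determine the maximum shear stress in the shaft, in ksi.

ω = 2π·8.38 = 52.65 rad/s, so T = P/ω = 47.9×745.7 / 52.65 = 678.4 N·m.
J = πd⁴/32 = π(0.0271)⁴/32 = 5.295×10^-8 m⁴.
τ_max = T·r/J = 678.4 × 0.0136 / 5.295×10^-8 = 1.736×10^8 Pa.

25.2 ksi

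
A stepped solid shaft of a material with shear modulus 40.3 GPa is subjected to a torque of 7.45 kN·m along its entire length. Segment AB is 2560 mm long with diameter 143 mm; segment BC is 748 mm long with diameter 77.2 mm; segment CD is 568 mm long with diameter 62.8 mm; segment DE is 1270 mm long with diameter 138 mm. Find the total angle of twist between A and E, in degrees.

7.25°

J_AB = π(0.143)⁴/32 = 4.11×10^-5 m⁴; J_BC = π(0.0772)⁴/32 = 3.49×10^-6 m⁴; J_CD = π(0.0628)⁴/32 = 1.53×10^-6 m⁴; J_DE = π(0.138)⁴/32 = 3.56×10^-5 m⁴.
θ = (T/G)·Σ L_i/J_i = (7450/40.3×10⁹)·(2.56/4.11×10^-5 + 0.748/3.49×10^-6 + 0.568/1.53×10^-6 + 1.27/3.56×10^-5) = 0.1265 rad.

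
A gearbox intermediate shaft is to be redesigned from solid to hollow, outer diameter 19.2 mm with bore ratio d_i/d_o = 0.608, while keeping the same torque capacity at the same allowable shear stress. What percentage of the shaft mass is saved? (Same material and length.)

30.5 %

Equal τ_max and T ⇒ the solid shaft needs d_s³ = d_o³(1−k⁴), so d_s = 19.2·(1−0.608⁴)^(1/3) = 18.28 mm.
Area ratio A_h/A_s = d_o²(1−k²)/d_s² = (1−k²)/(1−k⁴)^(2/3) = 0.6952.
Mass saving = 1 − 0.6952 = 30.5 %.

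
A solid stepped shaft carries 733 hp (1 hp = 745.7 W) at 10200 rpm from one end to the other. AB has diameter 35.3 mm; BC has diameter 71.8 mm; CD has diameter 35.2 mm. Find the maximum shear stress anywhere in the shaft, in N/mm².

59.8 N/mm²

ω = 2π·10200/60 = 1068 rad/s, so T = P/ω = 733×745.7 / 1068 = 511.7 N·m.
Under the same torque, τ_max = 16T/(πd³) is largest where d is smallest — segment CD (d = 35.2 mm).
τ_max = 16·511.7/(π·(0.0352)³) = 5.976×10^7 Pa.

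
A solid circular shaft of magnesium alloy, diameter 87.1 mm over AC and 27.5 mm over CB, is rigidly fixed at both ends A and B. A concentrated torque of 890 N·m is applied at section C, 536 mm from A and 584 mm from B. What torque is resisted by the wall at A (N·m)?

Compatibility: T_A·a/J_AC = T_B·b/J_CB with T_A + T_B = T₀.
J_AC = 5.65×10^-6 m⁴, J_CB = 5.61×10^-8 m⁴, so T_A = T₀·(J_AC/a)/((J_AC/a)+(J_CB/b)) = 882.0 N·m, T_B = 8.044 N·m.

882 N·m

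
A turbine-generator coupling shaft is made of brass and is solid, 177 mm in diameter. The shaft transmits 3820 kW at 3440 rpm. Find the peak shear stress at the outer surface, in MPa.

9.74 MPa

ω = 2π·3440/60 = 360.2 rad/s, so T = P/ω = 3820×10³ / 360.2 = 10600 N·m.
J = πd⁴/32 = π(0.177)⁴/32 = 9.636×10^-5 m⁴.
τ_max = T·r/J = 10600 × 0.0885 / 9.636×10^-5 = 9.739×10^6 Pa.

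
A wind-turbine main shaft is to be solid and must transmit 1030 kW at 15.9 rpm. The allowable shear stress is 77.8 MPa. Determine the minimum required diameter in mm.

343 mm

ω = 2π·15.9/60 = 1.665 rad/s, so T = P/ω = 1030×10³ / 1.665 = 618600 N·m.
For a solid shaft τ_max = 16T/(πd³), so d = (16T/(π τ_allow))^(1/3) = (16·618600/(π·7.78×10^7))^(1/3) = 0.3434 m.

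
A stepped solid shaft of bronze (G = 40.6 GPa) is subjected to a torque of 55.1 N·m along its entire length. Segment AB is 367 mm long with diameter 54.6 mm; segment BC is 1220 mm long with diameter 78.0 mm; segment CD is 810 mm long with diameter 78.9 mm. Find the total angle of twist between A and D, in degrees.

0.0754°

J_AB = π(0.0546)⁴/32 = 8.73×10^-7 m⁴; J_BC = π(0.0780)⁴/32 = 3.63×10^-6 m⁴; J_CD = π(0.0789)⁴/32 = 3.80×10^-6 m⁴.
θ = (T/G)·Σ L_i/J_i = (55.10/40.6×10⁹)·(0.367/8.73×10^-7 + 1.22/3.63×10^-6 + 0.810/3.80×10^-6) = 1.315×10^-3 rad.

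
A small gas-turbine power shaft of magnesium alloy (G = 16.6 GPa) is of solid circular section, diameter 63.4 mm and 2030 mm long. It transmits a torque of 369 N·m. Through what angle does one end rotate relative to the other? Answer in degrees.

J = πd⁴/32 = π(0.0634)⁴/32 = 1.586×10^-6 m⁴.
θ = T·L/(G·J) = 369.0 × 2.03 / (16.6×10⁹ × 1.586×10^-6) = 0.02845 rad.

1.63°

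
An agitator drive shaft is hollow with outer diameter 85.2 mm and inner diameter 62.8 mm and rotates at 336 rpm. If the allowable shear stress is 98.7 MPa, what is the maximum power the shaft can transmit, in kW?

J = π(d_o⁴ − d_i⁴)/32 = π(0.0852⁴ − 0.0628⁴)/32 = 3.646×10^-6 m⁴.
T_max = τ_allow·J/r = 9.87×10^7 × 3.646×10^-6 / 0.0426 = 8448 N·m.
ω = 2π·336/60 = 35.19 rad/s, so P_max = T_max·ω = 2.972×10^5 W.

297 kW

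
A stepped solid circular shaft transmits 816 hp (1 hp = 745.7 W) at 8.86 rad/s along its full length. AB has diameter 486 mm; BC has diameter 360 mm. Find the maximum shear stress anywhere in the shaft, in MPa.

7.50 MPa

ω = 8.86 rad/s, so T = P/ω = 816×745.7 / 8.860 = 68680 N·m.
Under the same torque, τ_max = 16T/(πd³) is largest where d is smallest — segment BC (d = 360 mm).
τ_max = 16·68680/(π·(0.360)³) = 7.497×10^6 Pa.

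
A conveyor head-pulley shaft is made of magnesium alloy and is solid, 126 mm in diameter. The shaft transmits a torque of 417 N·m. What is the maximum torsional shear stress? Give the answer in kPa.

1060 kPa

J = πd⁴/32 = π(0.126)⁴/32 = 2.474×10^-5 m⁴.
τ_max = T·r/J = 417.0 × 0.0630 / 2.474×10^-5 = 1.062×10^6 Pa.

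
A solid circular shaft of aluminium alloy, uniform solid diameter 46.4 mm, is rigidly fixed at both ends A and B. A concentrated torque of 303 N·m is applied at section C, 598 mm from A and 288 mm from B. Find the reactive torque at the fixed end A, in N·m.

98.5 N·m

With uniform GJ and both ends fixed, compatibility θ_AC = θ_CB gives T_A·a = T_B·b, together with T_A + T_B = T₀.
T_A = T₀·b/(a+b) = 303.0·288/886.0 = 98.49 N·m; T_B = 204.5 N·m.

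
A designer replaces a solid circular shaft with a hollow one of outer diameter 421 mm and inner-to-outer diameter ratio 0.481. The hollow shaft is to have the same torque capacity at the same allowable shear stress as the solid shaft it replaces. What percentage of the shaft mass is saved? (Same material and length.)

Equal τ_max and T ⇒ the solid shaft needs d_s³ = d_o³(1−k⁴), so d_s = 421·(1−0.481⁴)^(1/3) = 413.4 mm.
Area ratio A_h/A_s = d_o²(1−k²)/d_s² = (1−k²)/(1−k⁴)^(2/3) = 0.7974.
Mass saving = 1 − 0.7974 = 20.3 %.

20.3 %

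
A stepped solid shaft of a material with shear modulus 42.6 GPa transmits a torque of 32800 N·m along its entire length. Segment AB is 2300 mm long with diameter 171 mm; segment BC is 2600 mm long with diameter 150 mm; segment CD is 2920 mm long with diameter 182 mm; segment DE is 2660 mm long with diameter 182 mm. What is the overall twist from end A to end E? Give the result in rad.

J_AB = π(0.171)⁴/32 = 8.39×10^-5 m⁴; J_BC = π(0.150)⁴/32 = 4.97×10^-5 m⁴; J_CD = π(0.182)⁴/32 = 1.08×10^-4 m⁴; J_DE = π(0.182)⁴/32 = 1.08×10^-4 m⁴.
θ = (T/G)·Σ L_i/J_i = (32800/42.6×10⁹)·(2.30/8.39×10^-5 + 2.60/4.97×10^-5 + 2.92/1.08×10^-4 + 2.66/1.08×10^-4) = 0.1013 rad.

0.101 rad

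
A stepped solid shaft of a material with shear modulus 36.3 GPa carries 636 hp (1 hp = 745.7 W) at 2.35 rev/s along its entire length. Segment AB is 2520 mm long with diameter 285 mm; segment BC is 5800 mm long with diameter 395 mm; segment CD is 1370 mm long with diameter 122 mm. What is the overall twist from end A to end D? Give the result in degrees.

3.51°

ω = 2π·2.35 = 14.77 rad/s, so T = P/ω = 636×745.7 / 14.77 = 32120 N·m.
J_AB = π(0.285)⁴/32 = 6.48×10^-4 m⁴; J_BC = π(0.395)⁴/32 = 2.39×10^-3 m⁴; J_CD = π(0.122)⁴/32 = 2.17×10^-5 m⁴.
θ = (T/G)·Σ L_i/J_i = (32120/36.3×10⁹)·(2.52/6.48×10^-4 + 5.80/2.39×10^-3 + 1.37/2.17×10^-5) = 0.06133 rad.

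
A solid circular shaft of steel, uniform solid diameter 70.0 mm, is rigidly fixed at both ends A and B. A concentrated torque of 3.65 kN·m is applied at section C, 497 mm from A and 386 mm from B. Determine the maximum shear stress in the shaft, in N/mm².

30.5 N/mm²

With uniform GJ and both ends fixed, compatibility θ_AC = θ_CB gives T_A·a = T_B·b, together with T_A + T_B = T₀.
T_A = T₀·b/(a+b) = 3650·386/883.0 = 1596 N·m; T_B = 2054 N·m.
τ in each portion: τ_AC = 2.37×10^7 Pa, τ_CB = 3.05×10^7 Pa; maximum is in CB.
τ_max = T_CB·r/J = 2054·0.0350/2.36×10^-6 = 3.050×10^7 Pa.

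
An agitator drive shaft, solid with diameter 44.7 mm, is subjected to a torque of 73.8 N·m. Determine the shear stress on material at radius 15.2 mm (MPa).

J = πd⁴/32 = π(0.0447)⁴/32 = 3.919×10^-7 m⁴.
Shear stress varies linearly with radius: τ = T·r/J = 73.80 × 0.0152 / 3.919×10^-7 = 2.862×10^6 Pa.

2.86 MPa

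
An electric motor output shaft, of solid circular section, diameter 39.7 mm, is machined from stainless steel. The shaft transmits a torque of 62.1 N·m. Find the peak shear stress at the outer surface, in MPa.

5.05 MPa

J = πd⁴/32 = π(0.0397)⁴/32 = 2.439×10^-7 m⁴.
τ_max = T·r/J = 62.10 × 0.0199 / 2.439×10^-7 = 5.055×10^6 Pa.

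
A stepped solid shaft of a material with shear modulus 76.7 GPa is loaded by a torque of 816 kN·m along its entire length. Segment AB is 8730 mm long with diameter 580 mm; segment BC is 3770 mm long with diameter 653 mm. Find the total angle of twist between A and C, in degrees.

J_AB = π(0.580)⁴/32 = 0.0111 m⁴; J_BC = π(0.653)⁴/32 = 0.0179 m⁴.
θ = (T/G)·Σ L_i/J_i = (816000/76.7×10⁹)·(8.73/0.0111 + 3.77/0.0179) = 0.01061 rad.

0.608°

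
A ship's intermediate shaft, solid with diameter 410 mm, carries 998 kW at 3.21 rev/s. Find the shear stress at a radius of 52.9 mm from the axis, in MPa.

0.944 MPa

ω = 2π·3.21 = 20.17 rad/s, so T = P/ω = 998×10³ / 20.17 = 49480 N·m.
J = πd⁴/32 = π(0.410)⁴/32 = 2.774×10^-3 m⁴.
Shear stress varies linearly with radius: τ = T·r/J = 49480 × 0.0529 / 2.774×10^-3 = 9.436×10^5 Pa.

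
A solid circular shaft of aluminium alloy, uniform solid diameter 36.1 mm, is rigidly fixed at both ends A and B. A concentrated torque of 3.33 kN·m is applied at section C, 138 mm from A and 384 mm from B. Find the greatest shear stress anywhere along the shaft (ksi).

With uniform GJ and both ends fixed, compatibility θ_AC = θ_CB gives T_A·a = T_B·b, together with T_A + T_B = T₀.
T_A = T₀·b/(a+b) = 3330·384/522.0 = 2450 N·m; T_B = 880.3 N·m.
τ in each portion: τ_AC = 2.65×10^8 Pa, τ_CB = 9.53×10^7 Pa; maximum is in AC.
τ_max = T_AC·r/J = 2450·0.0181/1.67×10^-7 = 2.652×10^8 Pa.

38.5 ksi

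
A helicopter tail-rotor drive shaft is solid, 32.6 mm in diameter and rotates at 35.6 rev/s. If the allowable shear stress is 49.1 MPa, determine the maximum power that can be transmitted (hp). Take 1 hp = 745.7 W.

J = πd⁴/32 = π(0.0326)⁴/32 = 1.109×10^-7 m⁴.
T_max = τ_allow·J/r = 4.91×10^7 × 1.109×10^-7 / 0.0163 = 334.0 N·m.
ω = 2π·35.6 = 223.7 rad/s, so P_max = T_max·ω = 7.471×10^4 W.

100 hp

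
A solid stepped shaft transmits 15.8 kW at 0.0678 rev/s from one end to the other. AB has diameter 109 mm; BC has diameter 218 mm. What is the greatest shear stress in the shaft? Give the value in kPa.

146000 kPa

ω = 2π·0.0678 = 0.4260 rad/s, so T = P/ω = 15.8×10³ / 0.4260 = 37090 N·m.
Under the same torque, τ_max = 16T/(πd³) is largest where d is smallest — segment AB (d = 109 mm).
τ_max = 16·37090/(π·(0.109)³) = 1.459×10^8 Pa.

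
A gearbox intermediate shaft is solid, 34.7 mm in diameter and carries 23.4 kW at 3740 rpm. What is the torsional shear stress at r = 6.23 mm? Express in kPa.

ω = 2π·3740/60 = 391.7 rad/s, so T = P/ω = 23.4×10³ / 391.7 = 59.75 N·m.
J = πd⁴/32 = π(0.0347)⁴/32 = 1.423×10^-7 m⁴.
Shear stress varies linearly with radius: τ = T·r/J = 59.75 × 0.00623 / 1.423×10^-7 = 2.615×10^6 Pa.

2620 kPa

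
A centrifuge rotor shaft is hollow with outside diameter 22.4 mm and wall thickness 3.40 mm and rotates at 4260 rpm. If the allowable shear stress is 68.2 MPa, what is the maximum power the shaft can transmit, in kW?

51.3 kW

J = π(d_o⁴ − d_i⁴)/32 = π(0.0224⁴ − 0.0156⁴)/32 = 1.890×10^-8 m⁴.
T_max = τ_allow·J/r = 6.82×10^7 × 1.890×10^-8 / 0.0112 = 115.1 N·m.
ω = 2π·4260/60 = 446.1 rad/s, so P_max = T_max·ω = 5.135×10^4 W.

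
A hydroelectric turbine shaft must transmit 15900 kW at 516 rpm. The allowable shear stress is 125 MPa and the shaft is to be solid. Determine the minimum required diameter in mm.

229 mm

ω = 2π·516/60 = 54.04 rad/s, so T = P/ω = 15900×10³ / 54.04 = 294300 N·m.
For a solid shaft τ_max = 16T/(πd³), so d = (16T/(π τ_allow))^(1/3) = (16·294300/(π·1.25×10^8))^(1/3) = 0.2289 m.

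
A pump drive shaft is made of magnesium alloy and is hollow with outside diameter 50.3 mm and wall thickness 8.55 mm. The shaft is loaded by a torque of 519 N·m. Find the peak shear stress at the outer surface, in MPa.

J = π(d_o⁴ − d_i⁴)/32 = π(0.0503⁴ − 0.0332⁴)/32 = 5.092×10^-7 m⁴.
τ_max = T·r/J = 519.0 × 0.0251 / 5.092×10^-7 = 2.564×10^7 Pa.

25.6 MPa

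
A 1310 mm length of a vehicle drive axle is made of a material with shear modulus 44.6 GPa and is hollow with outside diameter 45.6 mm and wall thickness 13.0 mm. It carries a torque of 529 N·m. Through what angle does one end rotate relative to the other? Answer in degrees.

J = π(d_o⁴ − d_i⁴)/32 = π(0.0456⁴ − 0.0196⁴)/32 = 4.100×10^-7 m⁴.
θ = T·L/(G·J) = 529.0 × 1.31 / (44.6×10⁹ × 4.100×10^-7) = 0.03790 rad.

2.17°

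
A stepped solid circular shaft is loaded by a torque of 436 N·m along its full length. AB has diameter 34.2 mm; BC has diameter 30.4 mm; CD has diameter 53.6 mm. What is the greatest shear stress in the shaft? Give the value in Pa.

7.90e7 Pa

Under the same torque, τ_max = 16T/(πd³) is largest where d is smallest — segment BC (d = 30.4 mm).
τ_max = 16·436.0/(π·(0.0304)³) = 7.904×10^7 Pa.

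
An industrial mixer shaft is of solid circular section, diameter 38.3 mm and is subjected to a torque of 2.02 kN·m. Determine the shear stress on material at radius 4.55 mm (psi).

J = πd⁴/32 = π(0.0383)⁴/32 = 2.112×10^-7 m⁴.
Shear stress varies linearly with radius: τ = T·r/J = 2020 × 0.00455 / 2.112×10^-7 = 4.351×10^7 Pa.

6310 psi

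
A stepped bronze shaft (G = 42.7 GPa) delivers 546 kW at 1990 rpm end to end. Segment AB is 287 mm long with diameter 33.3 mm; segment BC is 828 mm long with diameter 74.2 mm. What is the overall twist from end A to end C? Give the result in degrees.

ω = 2π·1990/60 = 208.4 rad/s, so T = P/ω = 546×10³ / 208.4 = 2620 N·m.
J_AB = π(0.0333)⁴/32 = 1.21×10^-7 m⁴; J_BC = π(0.0742)⁴/32 = 2.98×10^-6 m⁴.
θ = (T/G)·Σ L_i/J_i = (2620/42.7×10⁹)·(0.287/1.21×10^-7 + 0.828/2.98×10^-6) = 0.1629 rad.

9.34°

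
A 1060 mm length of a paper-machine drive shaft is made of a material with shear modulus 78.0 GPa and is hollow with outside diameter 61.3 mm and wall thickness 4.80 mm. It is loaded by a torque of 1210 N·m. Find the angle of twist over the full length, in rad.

J = π(d_o⁴ − d_i⁴)/32 = π(0.0613⁴ − 0.0517⁴)/32 = 6.849×10^-7 m⁴.
θ = T·L/(G·J) = 1210 × 1.06 / (78.0×10⁹ × 6.849×10^-7) = 0.02401 rad.

0.0240 rad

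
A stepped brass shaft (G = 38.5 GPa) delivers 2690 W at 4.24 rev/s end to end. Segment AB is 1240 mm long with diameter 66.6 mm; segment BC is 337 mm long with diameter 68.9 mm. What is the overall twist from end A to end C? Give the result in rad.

0.00208 rad

ω = 2π·4.24 = 26.64 rad/s, so T = P/ω = 2690 / 26.64 = 101.0 N·m.
J_AB = π(0.0666)⁴/32 = 1.93×10^-6 m⁴; J_BC = π(0.0689)⁴/32 = 2.21×10^-6 m⁴.
θ = (T/G)·Σ L_i/J_i = (101.0/38.5×10⁹)·(1.24/1.93×10^-6 + 0.337/2.21×10^-6) = 2.083×10^-3 rad.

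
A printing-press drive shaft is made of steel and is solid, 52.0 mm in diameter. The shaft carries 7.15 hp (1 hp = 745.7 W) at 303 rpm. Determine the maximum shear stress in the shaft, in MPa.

6.09 MPa

ω = 2π·303/60 = 31.73 rad/s, so T = P/ω = 7.15×745.7 / 31.73 = 168.0 N·m.
J = πd⁴/32 = π(0.0520)⁴/32 = 7.178×10^-7 m⁴.
τ_max = T·r/J = 168.0 × 0.0260 / 7.178×10^-7 = 6.086×10^6 Pa.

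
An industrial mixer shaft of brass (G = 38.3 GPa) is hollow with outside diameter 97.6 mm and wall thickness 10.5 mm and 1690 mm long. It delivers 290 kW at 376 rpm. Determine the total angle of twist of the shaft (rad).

0.0588 rad

ω = 2π·376/60 = 39.37 rad/s, so T = P/ω = 290×10³ / 39.37 = 7365 N·m.
J = π(d_o⁴ − d_i⁴)/32 = π(0.0976⁴ − 0.0766⁴)/32 = 5.528×10^-6 m⁴.
θ = T·L/(G·J) = 7365 × 1.69 / (38.3×10⁹ × 5.528×10^-6) = 0.05879 rad.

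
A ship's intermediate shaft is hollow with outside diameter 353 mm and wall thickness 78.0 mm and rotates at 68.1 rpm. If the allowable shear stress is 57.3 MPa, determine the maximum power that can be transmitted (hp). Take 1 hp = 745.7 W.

4270 hp

J = π(d_o⁴ − d_i⁴)/32 = π(0.353⁴ − 0.197⁴)/32 = 1.377×10^-3 m⁴.
T_max = τ_allow·J/r = 5.73×10^7 × 1.377×10^-3 / 0.176 = 446900 N·m.
ω = 2π·68.1/60 = 7.131 rad/s, so P_max = T_max·ω = 3.187×10^6 W.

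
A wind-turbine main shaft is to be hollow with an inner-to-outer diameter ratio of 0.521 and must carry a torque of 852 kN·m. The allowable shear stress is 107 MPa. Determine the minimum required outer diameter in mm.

For a hollow shaft with d_i/d_o = 0.521: τ_max = 16T/(π d_o³ (1−k⁴)), so d_o = [16T/(π τ_allow (1−k⁴))]^(1/3) = [16·852000/(π·1.07×10^8·0.9263)]^(1/3) = 0.3524 m.

352 mm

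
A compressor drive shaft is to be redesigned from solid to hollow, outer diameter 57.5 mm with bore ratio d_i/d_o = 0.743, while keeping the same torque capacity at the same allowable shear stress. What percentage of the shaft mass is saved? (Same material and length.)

Equal τ_max and T ⇒ the solid shaft needs d_s³ = d_o³(1−k⁴), so d_s = 57.5·(1−0.743⁴)^(1/3) = 50.94 mm.
Area ratio A_h/A_s = d_o²(1−k²)/d_s² = (1−k²)/(1−k⁴)^(2/3) = 0.5708.
Mass saving = 1 − 0.5708 = 42.9 %.

42.9 %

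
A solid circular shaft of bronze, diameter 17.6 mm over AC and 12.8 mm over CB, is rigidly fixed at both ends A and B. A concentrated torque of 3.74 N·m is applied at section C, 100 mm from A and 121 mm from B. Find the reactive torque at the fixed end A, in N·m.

Compatibility: T_A·a/J_AC = T_B·b/J_CB with T_A + T_B = T₀.
J_AC = 9.42×10^-9 m⁴, J_CB = 2.64×10^-9 m⁴, so T_A = T₀·(J_AC/a)/((J_AC/a)+(J_CB/b)) = 3.038 N·m, T_B = 0.7023 N·m.

3.04 N·m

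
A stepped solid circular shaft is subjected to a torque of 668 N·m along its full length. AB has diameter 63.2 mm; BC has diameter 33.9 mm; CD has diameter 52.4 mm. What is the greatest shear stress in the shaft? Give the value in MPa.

87.3 MPa

Under the same torque, τ_max = 16T/(πd³) is largest where d is smallest — segment BC (d = 33.9 mm).
τ_max = 16·668.0/(π·(0.0339)³) = 8.733×10^7 Pa.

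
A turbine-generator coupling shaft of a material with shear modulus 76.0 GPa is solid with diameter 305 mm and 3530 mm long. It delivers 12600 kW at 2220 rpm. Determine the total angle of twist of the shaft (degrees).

ω = 2π·2220/60 = 232.5 rad/s, so T = P/ω = 12600×10³ / 232.5 = 54200 N·m.
J = πd⁴/32 = π(0.305)⁴/32 = 8.496×10^-4 m⁴.
θ = T·L/(G·J) = 54200 × 3.53 / (76.0×10⁹ × 8.496×10^-4) = 2.963×10^-3 rad.

0.170°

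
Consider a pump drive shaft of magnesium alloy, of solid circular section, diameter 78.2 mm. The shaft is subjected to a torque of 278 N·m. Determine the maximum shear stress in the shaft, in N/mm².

2.96 N/mm²

J = πd⁴/32 = π(0.0782)⁴/32 = 3.671×10^-6 m⁴.
τ_max = T·r/J = 278.0 × 0.0391 / 3.671×10^-6 = 2.961×10^6 Pa.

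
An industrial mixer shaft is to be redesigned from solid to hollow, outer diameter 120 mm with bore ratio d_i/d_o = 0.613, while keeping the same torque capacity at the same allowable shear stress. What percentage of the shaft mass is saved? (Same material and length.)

Equal τ_max and T ⇒ the solid shaft needs d_s³ = d_o³(1−k⁴), so d_s = 120·(1−0.613⁴)^(1/3) = 114.1 mm.
Area ratio A_h/A_s = d_o²(1−k²)/d_s² = (1−k²)/(1−k⁴)^(2/3) = 0.6909.
Mass saving = 1 − 0.6909 = 30.9 %.

30.9 %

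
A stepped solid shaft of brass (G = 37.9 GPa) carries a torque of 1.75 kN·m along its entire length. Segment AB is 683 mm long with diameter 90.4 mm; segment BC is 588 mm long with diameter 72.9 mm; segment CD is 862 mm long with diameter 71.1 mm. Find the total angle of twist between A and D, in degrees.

1.75°

J_AB = π(0.0904)⁴/32 = 6.56×10^-6 m⁴; J_BC = π(0.0729)⁴/32 = 2.77×10^-6 m⁴; J_CD = π(0.0711)⁴/32 = 2.51×10^-6 m⁴.
θ = (T/G)·Σ L_i/J_i = (1750/37.9×10⁹)·(0.683/6.56×10^-6 + 0.588/2.77×10^-6 + 0.862/2.51×10^-6) = 0.03047 rad.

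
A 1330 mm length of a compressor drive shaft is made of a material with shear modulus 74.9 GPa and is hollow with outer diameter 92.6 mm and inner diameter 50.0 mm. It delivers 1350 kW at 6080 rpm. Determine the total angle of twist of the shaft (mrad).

5.70 mrad

ω = 2π·6080/60 = 636.7 rad/s, so T = P/ω = 1350×10³ / 636.7 = 2120 N·m.
J = π(d_o⁴ − d_i⁴)/32 = π(0.0926⁴ − 0.0500⁴)/32 = 6.605×10^-6 m⁴.
θ = T·L/(G·J) = 2120 × 1.33 / (74.9×10⁹ × 6.605×10^-6) = 5.700×10^-3 rad.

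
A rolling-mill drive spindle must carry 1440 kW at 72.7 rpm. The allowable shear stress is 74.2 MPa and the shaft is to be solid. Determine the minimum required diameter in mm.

ω = 2π·72.7/60 = 7.613 rad/s, so T = P/ω = 1440×10³ / 7.613 = 189100 N·m.
For a solid shaft τ_max = 16T/(πd³), so d = (16T/(π τ_allow))^(1/3) = (16·189100/(π·7.42×10^7))^(1/3) = 0.2350 m.

235 mm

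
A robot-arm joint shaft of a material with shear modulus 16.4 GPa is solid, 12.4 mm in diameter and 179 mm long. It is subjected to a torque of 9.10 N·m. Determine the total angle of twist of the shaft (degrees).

J = πd⁴/32 = π(0.0124)⁴/32 = 2.321×10^-9 m⁴.
θ = T·L/(G·J) = 9.100 × 0.179 / (16.4×10⁹ × 2.321×10^-9) = 0.04279 rad.

2.45°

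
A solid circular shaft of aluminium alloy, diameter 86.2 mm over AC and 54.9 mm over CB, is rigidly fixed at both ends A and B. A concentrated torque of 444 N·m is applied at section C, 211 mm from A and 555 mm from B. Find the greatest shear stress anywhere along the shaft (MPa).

3.32 MPa

Compatibility: T_A·a/J_AC = T_B·b/J_CB with T_A + T_B = T₀.
J_AC = 5.42×10^-6 m⁴, J_CB = 8.92×10^-7 m⁴, so T_A = T₀·(J_AC/a)/((J_AC/a)+(J_CB/b)) = 417.9 N·m, T_B = 26.14 N·m.
τ in each portion: τ_AC = 3.32×10^6 Pa, τ_CB = 8.05×10^5 Pa; maximum is in AC.
τ_max = T_AC·r/J = 417.9·0.0431/5.42×10^-6 = 3.323×10^6 Pa.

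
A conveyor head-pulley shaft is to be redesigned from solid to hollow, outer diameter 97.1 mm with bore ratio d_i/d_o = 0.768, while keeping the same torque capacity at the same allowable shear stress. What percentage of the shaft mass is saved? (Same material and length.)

45.5 %

Equal τ_max and T ⇒ the solid shaft needs d_s³ = d_o³(1−k⁴), so d_s = 97.1·(1−0.768⁴)^(1/3) = 84.20 mm.
Area ratio A_h/A_s = d_o²(1−k²)/d_s² = (1−k²)/(1−k⁴)^(2/3) = 0.5455.
Mass saving = 1 − 0.5455 = 45.5 %.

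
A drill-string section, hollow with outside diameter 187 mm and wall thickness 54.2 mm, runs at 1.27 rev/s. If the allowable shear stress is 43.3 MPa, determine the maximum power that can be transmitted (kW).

J = π(d_o⁴ − d_i⁴)/32 = π(0.187⁴ − 0.0786⁴)/32 = 1.163×10^-4 m⁴.
T_max = τ_allow·J/r = 4.33×10^7 × 1.163×10^-4 / 0.0935 = 53860 N·m.
ω = 2π·1.27 = 7.980 rad/s, so P_max = T_max·ω = 4.298×10^5 W.

430 kW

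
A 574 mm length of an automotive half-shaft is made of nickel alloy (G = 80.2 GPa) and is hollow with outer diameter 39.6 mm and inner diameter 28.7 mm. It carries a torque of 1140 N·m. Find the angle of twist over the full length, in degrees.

J = π(d_o⁴ − d_i⁴)/32 = π(0.0396⁴ − 0.0287⁴)/32 = 1.748×10^-7 m⁴.
θ = T·L/(G·J) = 1140 × 0.574 / (80.2×10⁹ × 1.748×10^-7) = 0.04667 rad.

2.67°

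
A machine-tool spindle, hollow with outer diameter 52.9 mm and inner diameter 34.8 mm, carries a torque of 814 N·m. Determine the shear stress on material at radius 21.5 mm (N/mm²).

28.0 N/mm²

J = π(d_o⁴ − d_i⁴)/32 = π(0.0529⁴ − 0.0348⁴)/32 = 6.248×10^-7 m⁴.
Shear stress varies linearly with radius: τ = T·r/J = 814.0 × 0.0215 / 6.248×10^-7 = 2.801×10^7 Pa.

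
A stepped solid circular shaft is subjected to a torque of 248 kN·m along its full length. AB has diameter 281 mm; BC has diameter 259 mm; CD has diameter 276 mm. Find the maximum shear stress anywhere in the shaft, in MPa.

Under the same torque, τ_max = 16T/(πd³) is largest where d is smallest — segment BC (d = 259 mm).
τ_max = 16·248000/(π·(0.259)³) = 7.270×10^7 Pa.

72.7 MPa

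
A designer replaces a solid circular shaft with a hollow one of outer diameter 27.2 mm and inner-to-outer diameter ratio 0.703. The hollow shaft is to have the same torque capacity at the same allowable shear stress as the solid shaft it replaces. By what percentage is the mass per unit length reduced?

39.0 %

Equal τ_max and T ⇒ the solid shaft needs d_s³ = d_o³(1−k⁴), so d_s = 27.2·(1−0.703⁴)^(1/3) = 24.78 mm.
Area ratio A_h/A_s = d_o²(1−k²)/d_s² = (1−k²)/(1−k⁴)^(2/3) = 0.6096.
Mass saving = 1 − 0.6096 = 39.0 %.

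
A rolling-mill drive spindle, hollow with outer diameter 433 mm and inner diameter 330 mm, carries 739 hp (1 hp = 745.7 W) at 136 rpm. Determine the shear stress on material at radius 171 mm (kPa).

2890 kPa

ω = 2π·136/60 = 14.24 rad/s, so T = P/ω = 739×745.7 / 14.24 = 38690 N·m.
J = π(d_o⁴ − d_i⁴)/32 = π(0.433⁴ − 0.330⁴)/32 = 2.287×10^-3 m⁴.
Shear stress varies linearly with radius: τ = T·r/J = 38690 × 0.171 / 2.287×10^-3 = 2.893×10^6 Pa.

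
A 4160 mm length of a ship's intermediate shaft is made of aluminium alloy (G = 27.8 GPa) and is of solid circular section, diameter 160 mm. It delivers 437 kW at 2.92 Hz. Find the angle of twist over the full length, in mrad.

55.4 mrad

ω = 2π·2.92 = 18.35 rad/s, so T = P/ω = 437×10³ / 18.35 = 23820 N·m.
J = πd⁴/32 = π(0.160)⁴/32 = 6.434×10^-5 m⁴.
θ = T·L/(G·J) = 23820 × 4.16 / (27.8×10⁹ × 6.434×10^-5) = 0.05540 rad.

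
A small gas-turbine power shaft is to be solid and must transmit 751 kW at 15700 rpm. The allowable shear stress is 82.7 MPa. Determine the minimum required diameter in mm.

ω = 2π·15700/60 = 1644 rad/s, so T = P/ω = 751×10³ / 1644 = 456.8 N·m.
For a solid shaft τ_max = 16T/(πd³), so d = (16T/(π τ_allow))^(1/3) = (16·456.8/(π·8.27×10^7))^(1/3) = 0.03041 m.

30.4 mm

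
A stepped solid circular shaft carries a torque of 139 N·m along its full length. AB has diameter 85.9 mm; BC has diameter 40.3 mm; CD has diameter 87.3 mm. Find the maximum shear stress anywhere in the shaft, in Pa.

Under the same torque, τ_max = 16T/(πd³) is largest where d is smallest — segment BC (d = 40.3 mm).
τ_max = 16·139.0/(π·(0.0403)³) = 1.082×10^7 Pa.

1.08e7 Pa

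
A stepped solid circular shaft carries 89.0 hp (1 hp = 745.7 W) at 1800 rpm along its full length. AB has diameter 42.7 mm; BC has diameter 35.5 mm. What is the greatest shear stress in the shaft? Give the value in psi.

ω = 2π·1800/60 = 188.5 rad/s, so T = P/ω = 89.0×745.7 / 188.5 = 352.1 N·m.
Under the same torque, τ_max = 16T/(πd³) is largest where d is smallest — segment BC (d = 35.5 mm).
τ_max = 16·352.1/(π·(0.0355)³) = 4.008×10^7 Pa.

5810 psi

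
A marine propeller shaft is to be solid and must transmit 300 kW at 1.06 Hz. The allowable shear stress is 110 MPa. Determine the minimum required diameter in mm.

128 mm

ω = 2π·1.06 = 6.660 rad/s, so T = P/ω = 300×10³ / 6.660 = 45040 N·m.
For a solid shaft τ_max = 16T/(πd³), so d = (16T/(π τ_allow))^(1/3) = (16·45040/(π·1.10×10^8))^(1/3) = 0.1278 m.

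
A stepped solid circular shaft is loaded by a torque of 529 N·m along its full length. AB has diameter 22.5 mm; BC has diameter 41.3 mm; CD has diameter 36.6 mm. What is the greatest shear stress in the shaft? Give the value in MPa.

237 MPa

Under the same torque, τ_max = 16T/(πd³) is largest where d is smallest — segment AB (d = 22.5 mm).
τ_max = 16·529.0/(π·(0.0225)³) = 2.365×10^8 Pa.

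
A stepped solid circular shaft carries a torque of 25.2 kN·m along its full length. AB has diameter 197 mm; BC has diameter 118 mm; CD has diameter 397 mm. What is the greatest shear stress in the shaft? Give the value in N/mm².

78.1 N/mm²

Under the same torque, τ_max = 16T/(πd³) is largest where d is smallest — segment BC (d = 118 mm).
τ_max = 16·25200/(π·(0.118)³) = 7.811×10^7 Pa.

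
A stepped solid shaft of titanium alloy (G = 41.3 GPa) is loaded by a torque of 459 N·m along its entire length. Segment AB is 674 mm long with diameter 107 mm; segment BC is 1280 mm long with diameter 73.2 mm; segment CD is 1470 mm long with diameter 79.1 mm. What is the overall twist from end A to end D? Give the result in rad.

J_AB = π(0.107)⁴/32 = 1.29×10^-5 m⁴; J_BC = π(0.0732)⁴/32 = 2.82×10^-6 m⁴; J_CD = π(0.0791)⁴/32 = 3.84×10^-6 m⁴.
θ = (T/G)·Σ L_i/J_i = (459.0/41.3×10⁹)·(0.674/1.29×10^-5 + 1.28/2.82×10^-6 + 1.47/3.84×10^-6) = 9.880×10^-3 rad.

0.00988 rad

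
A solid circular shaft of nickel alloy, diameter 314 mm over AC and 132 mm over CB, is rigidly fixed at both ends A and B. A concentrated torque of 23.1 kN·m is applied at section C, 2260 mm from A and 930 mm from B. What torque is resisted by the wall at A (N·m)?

21500 N·m

Compatibility: T_A·a/J_AC = T_B·b/J_CB with T_A + T_B = T₀.
J_AC = 9.54×10^-4 m⁴, J_CB = 2.98×10^-5 m⁴, so T_A = T₀·(J_AC/a)/((J_AC/a)+(J_CB/b)) = 21470 N·m, T_B = 1629 N·m.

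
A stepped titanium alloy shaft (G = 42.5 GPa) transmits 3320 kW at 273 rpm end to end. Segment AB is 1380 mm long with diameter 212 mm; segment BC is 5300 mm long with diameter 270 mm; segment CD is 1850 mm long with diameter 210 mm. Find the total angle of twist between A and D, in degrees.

4.20°

ω = 2π·273/60 = 28.59 rad/s, so T = P/ω = 3320×10³ / 28.59 = 116100 N·m.
J_AB = π(0.212)⁴/32 = 1.98×10^-4 m⁴; J_BC = π(0.270)⁴/32 = 5.22×10^-4 m⁴; J_CD = π(0.210)⁴/32 = 1.91×10^-4 m⁴.
θ = (T/G)·Σ L_i/J_i = (116100/42.5×10⁹)·(1.38/1.98×10^-4 + 5.30/5.22×10^-4 + 1.85/1.91×10^-4) = 0.07325 rad.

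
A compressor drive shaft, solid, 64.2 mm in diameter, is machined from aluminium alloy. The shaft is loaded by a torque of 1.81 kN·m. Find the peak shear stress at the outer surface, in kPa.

J = πd⁴/32 = π(0.0642)⁴/32 = 1.668×10^-6 m⁴.
τ_max = T·r/J = 1810 × 0.0321 / 1.668×10^-6 = 3.484×10^7 Pa.

34800 kPa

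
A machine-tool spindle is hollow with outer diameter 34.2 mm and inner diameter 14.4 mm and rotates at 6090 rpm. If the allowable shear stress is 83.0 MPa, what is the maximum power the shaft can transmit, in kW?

403 kW

J = π(d_o⁴ − d_i⁴)/32 = π(0.0342⁴ − 0.0144⁴)/32 = 1.301×10^-7 m⁴.
T_max = τ_allow·J/r = 8.30×10^7 × 1.301×10^-7 / 0.0171 = 631.4 N·m.
ω = 2π·6090/60 = 637.7 rad/s, so P_max = T_max·ω = 4.027×10^5 W.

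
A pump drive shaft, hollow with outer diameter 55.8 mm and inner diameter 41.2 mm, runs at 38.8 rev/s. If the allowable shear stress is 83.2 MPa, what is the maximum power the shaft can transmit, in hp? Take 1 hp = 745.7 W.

J = π(d_o⁴ − d_i⁴)/32 = π(0.0558⁴ − 0.0412⁴)/32 = 6.689×10^-7 m⁴.
T_max = τ_allow·J/r = 8.32×10^7 × 6.689×10^-7 / 0.0279 = 1995 N·m.
ω = 2π·38.8 = 243.8 rad/s, so P_max = T_max·ω = 4.863×10^5 W.

652 hp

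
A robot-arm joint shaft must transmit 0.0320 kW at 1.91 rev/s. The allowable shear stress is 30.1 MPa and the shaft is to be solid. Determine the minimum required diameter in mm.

ω = 2π·1.91 = 12.00 rad/s, so T = P/ω = 0.0320×10³ / 12.00 = 2.666 N·m.
For a solid shaft τ_max = 16T/(πd³), so d = (16T/(π τ_allow))^(1/3) = (16·2.666/(π·3.01×10^7))^(1/3) = 0.007670 m.

7.67 mm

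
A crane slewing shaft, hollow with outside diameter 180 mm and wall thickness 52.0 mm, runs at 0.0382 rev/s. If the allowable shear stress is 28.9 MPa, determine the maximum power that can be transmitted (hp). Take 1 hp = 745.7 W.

10.3 hp

J = π(d_o⁴ − d_i⁴)/32 = π(0.180⁴ − 0.0760⁴)/32 = 9.978×10^-5 m⁴.
T_max = τ_allow·J/r = 2.89×10^7 × 9.978×10^-5 / 0.0900 = 32040 N·m.
ω = 2π·0.0382 = 0.2400 rad/s, so P_max = T_max·ω = 7691 W.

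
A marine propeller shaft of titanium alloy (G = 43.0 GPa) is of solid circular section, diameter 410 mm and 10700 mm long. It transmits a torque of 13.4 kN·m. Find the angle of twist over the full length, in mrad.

1.20 mrad

J = πd⁴/32 = π(0.410)⁴/32 = 2.774×10^-3 m⁴.
θ = T·L/(G·J) = 13400 × 10.7 / (43.0×10⁹ × 2.774×10^-3) = 1.202×10^-3 rad.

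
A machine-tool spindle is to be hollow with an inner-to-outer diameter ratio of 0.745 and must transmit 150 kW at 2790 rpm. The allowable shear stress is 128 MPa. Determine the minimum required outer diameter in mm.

30.9 mm

ω = 2π·2790/60 = 292.2 rad/s, so T = P/ω = 150×10³ / 292.2 = 513.4 N·m.
For a hollow shaft with d_i/d_o = 0.745: τ_max = 16T/(π d_o³ (1−k⁴)), so d_o = [16T/(π τ_allow (1−k⁴))]^(1/3) = [16·513.4/(π·1.28×10^8·0.6919)]^(1/3) = 0.03091 m.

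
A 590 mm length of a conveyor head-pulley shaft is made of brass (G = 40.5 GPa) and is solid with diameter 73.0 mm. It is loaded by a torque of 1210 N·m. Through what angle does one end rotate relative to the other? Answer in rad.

0.00632 rad

J = πd⁴/32 = π(0.0730)⁴/32 = 2.788×10^-6 m⁴.
θ = T·L/(G·J) = 1210 × 0.590 / (40.5×10⁹ × 2.788×10^-6) = 6.323×10^-3 rad.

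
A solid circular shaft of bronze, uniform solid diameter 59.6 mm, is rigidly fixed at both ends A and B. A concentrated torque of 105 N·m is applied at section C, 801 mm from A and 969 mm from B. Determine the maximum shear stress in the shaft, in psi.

With uniform GJ and both ends fixed, compatibility θ_AC = θ_CB gives T_A·a = T_B·b, together with T_A + T_B = T₀.
T_A = T₀·b/(a+b) = 105.0·969/1770 = 57.48 N·m; T_B = 47.52 N·m.
τ in each portion: τ_AC = 1.38×10^6 Pa, τ_CB = 1.14×10^6 Pa; maximum is in AC.
τ_max = T_AC·r/J = 57.48·0.0298/1.24×10^-6 = 1.383×10^6 Pa.

201 psi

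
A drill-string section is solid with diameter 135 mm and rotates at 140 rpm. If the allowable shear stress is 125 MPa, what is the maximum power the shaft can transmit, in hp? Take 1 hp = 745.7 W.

1190 hp

J = πd⁴/32 = π(0.135)⁴/32 = 3.261×10^-5 m⁴.
T_max = τ_allow·J/r = 1.25×10^8 × 3.261×10^-5 / 0.0675 = 60390 N·m.
ω = 2π·140/60 = 14.66 rad/s, so P_max = T_max·ω = 8.853×10^5 W.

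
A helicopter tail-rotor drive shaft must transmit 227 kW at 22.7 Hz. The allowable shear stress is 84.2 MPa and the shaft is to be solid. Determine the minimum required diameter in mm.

ω = 2π·22.7 = 142.6 rad/s, so T = P/ω = 227×10³ / 142.6 = 1592 N·m.
For a solid shaft τ_max = 16T/(πd³), so d = (16T/(π τ_allow))^(1/3) = (16·1592/(π·8.42×10^7))^(1/3) = 0.04583 m.

45.8 mm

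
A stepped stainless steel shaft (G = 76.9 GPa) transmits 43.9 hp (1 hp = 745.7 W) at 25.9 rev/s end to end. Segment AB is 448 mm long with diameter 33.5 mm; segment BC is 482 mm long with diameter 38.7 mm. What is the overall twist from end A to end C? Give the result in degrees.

ω = 2π·25.9 = 162.7 rad/s, so T = P/ω = 43.9×745.7 / 162.7 = 201.2 N·m.
J_AB = π(0.0335)⁴/32 = 1.24×10^-7 m⁴; J_BC = π(0.0387)⁴/32 = 2.20×10^-7 m⁴.
θ = (T/G)·Σ L_i/J_i = (201.2/76.9×10⁹)·(0.448/1.24×10^-7 + 0.482/2.20×10^-7) = 0.01520 rad.

0.871°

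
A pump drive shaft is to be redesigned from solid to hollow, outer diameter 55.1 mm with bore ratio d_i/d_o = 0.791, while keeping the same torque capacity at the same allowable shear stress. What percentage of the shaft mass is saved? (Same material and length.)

47.9 %

Equal τ_max and T ⇒ the solid shaft needs d_s³ = d_o³(1−k⁴), so d_s = 55.1·(1−0.791⁴)^(1/3) = 46.69 mm.
Area ratio A_h/A_s = d_o²(1−k²)/d_s² = (1−k²)/(1−k⁴)^(2/3) = 0.5213.
Mass saving = 1 − 0.5213 = 47.9 %.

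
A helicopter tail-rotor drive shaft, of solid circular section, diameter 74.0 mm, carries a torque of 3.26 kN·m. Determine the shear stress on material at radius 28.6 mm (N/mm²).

31.7 N/mm²

J = πd⁴/32 = π(0.0740)⁴/32 = 2.944×10^-6 m⁴.
Shear stress varies linearly with radius: τ = T·r/J = 3260 × 0.0286 / 2.944×10^-6 = 3.167×10^7 Pa.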